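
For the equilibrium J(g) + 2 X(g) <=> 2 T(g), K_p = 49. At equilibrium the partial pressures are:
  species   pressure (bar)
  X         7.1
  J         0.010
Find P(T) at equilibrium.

At equilibrium, K_p = P(T)² / (P(J)·P(X)²) = 49.
(P(T))² / ((0.010)·(7.1)²) = 49
P(T)² = 24.7 ⇒ P(T) = 5.0 bar

P(T) = 5.0 bar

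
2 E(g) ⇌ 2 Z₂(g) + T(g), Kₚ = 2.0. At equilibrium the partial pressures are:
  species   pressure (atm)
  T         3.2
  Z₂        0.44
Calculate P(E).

P(E) = 0.56 atm

At equilibrium, Kₚ = P(Z₂)²·P(T) / P(E)² = 2.0.
(0.44)²·(3.2) / (P(E))² = 2.0
P(E)² = 0.310 ⇒ P(E) = 0.56 atm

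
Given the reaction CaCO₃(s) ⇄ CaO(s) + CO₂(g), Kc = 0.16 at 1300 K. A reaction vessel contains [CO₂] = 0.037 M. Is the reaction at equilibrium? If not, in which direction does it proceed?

to the right

(CaCO₃, CaO are pure solids — omitted from Qc.)
Qc = [CO₂] = 0.037
Qc = 0.037 < Kc = 0.16, so the forward reaction proceeds.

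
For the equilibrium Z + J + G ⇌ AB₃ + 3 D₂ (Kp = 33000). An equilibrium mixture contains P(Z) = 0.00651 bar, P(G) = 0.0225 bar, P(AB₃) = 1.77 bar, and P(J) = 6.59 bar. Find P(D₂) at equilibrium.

At equilibrium, Kp = P(AB₃)·P(D₂)³ / (P(Z)·P(J)·P(G)) = 33000.
(1.77)·(P(D₂))³ / ((0.00651)·(6.59)·(0.0225)) = 33000
P(D₂)³ = 18.0 ⇒ P(D₂) = 2.62 bar

P(D₂) = 2.62 bar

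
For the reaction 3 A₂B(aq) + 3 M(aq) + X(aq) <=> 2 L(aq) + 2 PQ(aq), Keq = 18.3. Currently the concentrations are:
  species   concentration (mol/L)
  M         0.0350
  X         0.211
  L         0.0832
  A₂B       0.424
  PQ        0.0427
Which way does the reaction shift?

neither direction; the system is at equilibrium

Q = [L]²·[PQ]² / ([A₂B]³·[M]³·[X]) = (0.0832)²·(0.0427)² / ((0.424)³·(0.0350)³·(0.211)) = 18.3
Q = 18.3 = Keq, so the system is already at equilibrium.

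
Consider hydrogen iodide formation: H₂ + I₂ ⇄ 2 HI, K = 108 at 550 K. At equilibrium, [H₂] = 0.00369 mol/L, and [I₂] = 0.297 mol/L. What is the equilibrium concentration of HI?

At equilibrium, K = [HI]² / ([H₂]·[I₂]) = 108.
([HI])² / ((0.00369)·(0.297)) = 108
[HI]² = 0.118 ⇒ [HI] = 0.344 mol/L

[HI] = 0.344 mol/L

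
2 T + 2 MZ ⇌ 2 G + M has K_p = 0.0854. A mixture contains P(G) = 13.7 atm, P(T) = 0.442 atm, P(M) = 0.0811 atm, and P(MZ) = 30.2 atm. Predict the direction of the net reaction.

neither direction; the system is at equilibrium

Q_p = P(G)²·P(M) / (P(T)²·P(MZ)²) = (13.7)²·(0.0811) / ((0.442)²·(30.2)²) = 0.0854
Q_p = 0.0854 = K_p, so the system is already at equilibrium.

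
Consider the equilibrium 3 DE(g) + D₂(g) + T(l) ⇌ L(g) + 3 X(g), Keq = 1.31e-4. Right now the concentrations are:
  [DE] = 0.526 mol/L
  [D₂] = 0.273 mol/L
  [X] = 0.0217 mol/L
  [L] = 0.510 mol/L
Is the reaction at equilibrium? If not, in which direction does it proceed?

(T is a pure liquid — omitted from Q.)
Q = [L]·[X]³ / ([DE]³·[D₂]) = (0.510)·(0.0217)³ / ((0.526)³·(0.273)) = 1.31e-4
Q = 1.31e-4 = Keq, so the system is already at equilibrium.

neither direction; the system is at equilibrium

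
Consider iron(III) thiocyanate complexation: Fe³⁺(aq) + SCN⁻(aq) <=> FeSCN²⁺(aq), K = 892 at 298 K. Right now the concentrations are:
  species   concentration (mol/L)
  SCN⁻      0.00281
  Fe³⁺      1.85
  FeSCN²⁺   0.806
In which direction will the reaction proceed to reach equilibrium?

forward (toward products)

Q = [FeSCN²⁺] / ([Fe³⁺]·[SCN⁻]) = (0.806) / ((1.85)·(0.00281)) = 155
Q = 155 < K = 892, so the forward reaction proceeds.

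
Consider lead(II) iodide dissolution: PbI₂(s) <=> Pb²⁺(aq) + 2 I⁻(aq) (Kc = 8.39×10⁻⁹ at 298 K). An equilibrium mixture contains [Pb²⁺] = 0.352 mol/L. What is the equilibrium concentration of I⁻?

[I⁻] = 1.54×10⁻⁴ mol/L

(PbI₂ is a pure solid — omitted from Kc.)
At equilibrium, Kc = [Pb²⁺]·[I⁻]² = 8.39×10⁻⁹.
(0.352)·([I⁻])² = 8.39×10⁻⁹
[I⁻]² = 2.38×10⁻⁸ ⇒ [I⁻] = 1.54×10⁻⁴ mol/L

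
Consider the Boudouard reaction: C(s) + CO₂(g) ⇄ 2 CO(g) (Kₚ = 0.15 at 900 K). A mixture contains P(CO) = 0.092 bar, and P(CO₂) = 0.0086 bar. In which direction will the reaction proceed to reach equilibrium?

to the left

(C is a pure solid — omitted from Qₚ.)
Qₚ = P(CO)² / P(CO₂) = (0.092)² / (0.0086) = 0.98
Qₚ = 0.98 > Kₚ = 0.15, so the reverse reaction proceeds.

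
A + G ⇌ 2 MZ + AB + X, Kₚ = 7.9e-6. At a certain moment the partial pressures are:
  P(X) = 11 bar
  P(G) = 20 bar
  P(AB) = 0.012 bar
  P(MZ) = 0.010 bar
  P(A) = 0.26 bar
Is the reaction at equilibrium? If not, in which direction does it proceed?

Qₚ = P(MZ)²·P(AB)·P(X) / (P(A)·P(G)) = (0.010)²·(0.012)·(11) / ((0.26)·(20)) = 2.5e-6
Qₚ = 2.5e-6 < Kₚ = 7.9e-6, so the forward reaction proceeds.

forward (toward products)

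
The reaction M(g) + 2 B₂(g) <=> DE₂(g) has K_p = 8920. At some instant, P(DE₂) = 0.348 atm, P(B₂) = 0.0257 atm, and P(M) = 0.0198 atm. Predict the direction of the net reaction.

Q_p = P(DE₂) / (P(M)·P(B₂)²) = (0.348) / ((0.0198)·(0.0257)²) = 26600
Q_p = 26600 > K_p = 8920, so the reverse reaction proceeds.

to the left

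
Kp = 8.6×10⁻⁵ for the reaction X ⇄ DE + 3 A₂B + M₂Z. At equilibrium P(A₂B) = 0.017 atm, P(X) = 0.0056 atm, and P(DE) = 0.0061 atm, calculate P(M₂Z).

P(M₂Z) = 16 atm

At equilibrium, Kp = P(DE)·P(A₂B)³·P(M₂Z) / P(X) = 8.6×10⁻⁵.
(0.0061)·(0.017)³·(P(M₂Z)) / (0.0056) = 8.6×10⁻⁵
P(M₂Z) = 16.1 = 16 atm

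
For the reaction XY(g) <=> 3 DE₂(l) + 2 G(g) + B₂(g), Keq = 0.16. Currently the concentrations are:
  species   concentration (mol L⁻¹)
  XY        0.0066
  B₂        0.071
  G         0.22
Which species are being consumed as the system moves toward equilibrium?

DE₂, G, B₂ (products)

(DE₂ is a pure liquid — omitted from Q.)
Q = [G]²·[B₂] / [XY] = (0.22)²·(0.071) / (0.0066) = 0.52
Q = 0.52 > Keq = 0.16: net reverse reaction.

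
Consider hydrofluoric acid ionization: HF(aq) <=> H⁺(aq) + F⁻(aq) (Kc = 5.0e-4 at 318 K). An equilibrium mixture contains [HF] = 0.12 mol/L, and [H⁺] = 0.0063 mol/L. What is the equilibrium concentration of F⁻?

[F⁻] = 0.0095 mol/L

At equilibrium, Kc = [H⁺]·[F⁻] / [HF] = 5.0e-4.
(0.0063)·([F⁻]) / (0.12) = 5.0e-4
[F⁻] = 0.00952 = 0.0095 mol/L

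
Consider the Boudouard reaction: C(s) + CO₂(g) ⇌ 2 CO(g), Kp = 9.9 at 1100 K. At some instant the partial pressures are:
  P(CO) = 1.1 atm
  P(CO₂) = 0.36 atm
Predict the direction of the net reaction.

(C is a pure solid — omitted from Qp.)
Qp = P(CO)² / P(CO₂) = (1.1)² / (0.36) = 3.4
Qp = 3.4 < Kp = 9.9, so the forward reaction proceeds.

in the forward direction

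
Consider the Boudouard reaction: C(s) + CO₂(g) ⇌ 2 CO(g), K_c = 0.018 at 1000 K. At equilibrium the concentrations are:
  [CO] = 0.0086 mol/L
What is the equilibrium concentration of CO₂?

(C is a pure solid — omitted from K_c.)
At equilibrium, K_c = [CO]² / [CO₂] = 0.018.
(0.0086)² / ([CO₂]) = 0.018
[CO₂] = 0.00411 = 0.0041 mol/L

[CO₂] = 0.0041 mol/L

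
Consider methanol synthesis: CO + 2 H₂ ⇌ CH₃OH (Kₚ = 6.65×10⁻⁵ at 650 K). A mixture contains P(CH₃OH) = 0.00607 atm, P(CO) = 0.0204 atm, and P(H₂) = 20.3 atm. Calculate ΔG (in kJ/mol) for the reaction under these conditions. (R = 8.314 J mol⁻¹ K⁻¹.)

Qₚ = P(CH₃OH) / (P(CO)·P(H₂)²) = (0.00607) / ((0.0204)·(20.3)²) = 7.22×10⁻⁴
ΔG = RT ln(Qₚ/Kₚ) = (8.314 J mol⁻¹ K⁻¹)(650 K) × ln(7.22×10⁻⁴/6.65×10⁻⁵)
   = (5.404 kJ/mol)(2.385) = 12.9 kJ/mol
ΔG > 0, so the forward reaction is non-spontaneous (proceeds in reverse).

ΔG = 12.9 kJ/mol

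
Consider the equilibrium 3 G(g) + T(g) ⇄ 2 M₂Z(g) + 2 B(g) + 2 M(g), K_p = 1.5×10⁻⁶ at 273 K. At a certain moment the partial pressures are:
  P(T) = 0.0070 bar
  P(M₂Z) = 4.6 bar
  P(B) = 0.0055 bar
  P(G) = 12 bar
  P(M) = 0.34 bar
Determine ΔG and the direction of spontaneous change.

Q_p = P(M₂Z)²·P(B)²·P(M)² / (P(G)³·P(T)) = (4.6)²·(0.0055)²·(0.34)² / ((12)³·(0.0070)) = 6.12×10⁻⁶
ΔG = RT ln(Q_p/K_p) = (8.314 J mol⁻¹ K⁻¹)(273 K) × ln(6.12×10⁻⁶/1.5×10⁻⁶)
   = (2.270 kJ/mol)(1.406) = 3.19 kJ/mol
ΔG > 0, so the forward reaction is non-spontaneous (proceeds in reverse).

ΔG = 3.19 kJ/mol; the forward reaction is non-spontaneous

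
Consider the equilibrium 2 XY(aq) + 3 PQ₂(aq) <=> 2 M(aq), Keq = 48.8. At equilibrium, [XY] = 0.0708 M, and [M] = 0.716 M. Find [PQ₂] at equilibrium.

[PQ₂] = 1.28 M

At equilibrium, Keq = [M]² / ([XY]²·[PQ₂]³) = 48.8.
(0.716)² / ((0.0708)²·([PQ₂])³) = 48.8
[PQ₂]³ = 2.10 ⇒ [PQ₂] = 1.28 M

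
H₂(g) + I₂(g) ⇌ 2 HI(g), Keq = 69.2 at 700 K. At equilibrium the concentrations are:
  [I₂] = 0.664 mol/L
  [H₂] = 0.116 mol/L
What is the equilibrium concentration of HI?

[HI] = 2.31 mol/L

At equilibrium, Keq = [HI]² / ([H₂]·[I₂]) = 69.2.
([HI])² / ((0.116)·(0.664)) = 69.2
[HI]² = 5.33 ⇒ [HI] = 2.31 mol/L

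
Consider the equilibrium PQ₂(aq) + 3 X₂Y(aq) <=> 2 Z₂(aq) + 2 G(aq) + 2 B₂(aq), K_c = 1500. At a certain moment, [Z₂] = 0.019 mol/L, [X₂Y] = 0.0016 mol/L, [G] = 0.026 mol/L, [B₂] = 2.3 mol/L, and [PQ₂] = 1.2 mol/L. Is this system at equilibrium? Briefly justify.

Q_c = [Z₂]²·[G]²·[B₂]² / ([PQ₂]·[X₂Y]³) = (0.019)²·(0.026)²·(2.3)² / ((1.2)·(0.0016)³) = 260
Q_c = 260 < K_c = 1500: net forward reaction.

no; Q < K, reaction proceeds forward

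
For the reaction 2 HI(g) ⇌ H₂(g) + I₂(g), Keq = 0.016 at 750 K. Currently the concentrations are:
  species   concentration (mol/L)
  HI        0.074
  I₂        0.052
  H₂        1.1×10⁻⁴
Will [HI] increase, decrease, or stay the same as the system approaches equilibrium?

decrease

Q = [H₂]·[I₂] / [HI]² = (1.1×10⁻⁴)·(0.052) / (0.074)² = 0.0010
Q = 0.0010 < Keq = 0.016: net forward reaction.
HI is a reactant, so it decreases.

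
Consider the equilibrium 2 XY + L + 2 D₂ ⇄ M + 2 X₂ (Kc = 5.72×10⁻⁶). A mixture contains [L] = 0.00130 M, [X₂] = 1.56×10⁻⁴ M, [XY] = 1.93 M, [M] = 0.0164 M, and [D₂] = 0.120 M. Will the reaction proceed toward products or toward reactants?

Qc = [M]·[X₂]² / ([XY]²·[L]·[D₂]²) = (0.0164)·(1.56×10⁻⁴)² / ((1.93)²·(0.00130)·(0.120)²) = 5.72×10⁻⁶
Qc = 5.72×10⁻⁶ = Kc, so the system is already at equilibrium.

at equilibrium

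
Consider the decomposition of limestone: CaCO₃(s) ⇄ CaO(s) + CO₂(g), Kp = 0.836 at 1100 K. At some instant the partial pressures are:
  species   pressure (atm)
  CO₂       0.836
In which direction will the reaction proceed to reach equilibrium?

(CaCO₃, CaO are pure solids — omitted from Qp.)
Qp = P(CO₂) = 0.836
Qp = 0.836 = Kp, so the system is already at equilibrium.

neither direction; the system is at equilibrium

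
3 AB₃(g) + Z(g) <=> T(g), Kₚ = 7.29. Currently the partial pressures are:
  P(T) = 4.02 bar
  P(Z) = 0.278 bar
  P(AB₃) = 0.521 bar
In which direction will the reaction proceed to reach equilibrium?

Qₚ = P(T) / (P(AB₃)³·P(Z)) = (4.02) / ((0.521)³·(0.278)) = 102
Qₚ = 102 > Kₚ = 7.29, so the reverse reaction proceeds.

in the reverse direction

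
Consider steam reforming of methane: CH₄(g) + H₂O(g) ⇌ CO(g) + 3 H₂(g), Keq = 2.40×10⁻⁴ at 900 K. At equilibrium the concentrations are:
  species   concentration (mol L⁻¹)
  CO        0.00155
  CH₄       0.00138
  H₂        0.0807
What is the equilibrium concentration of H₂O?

At equilibrium, Keq = [CO]·[H₂]³ / ([CH₄]·[H₂O]) = 2.40×10⁻⁴.
(0.00155)·(0.0807)³ / ((0.00138)·([H₂O])) = 2.40×10⁻⁴
[H₂O] = 2.46 mol L⁻¹

[H₂O] = 2.46 mol L⁻¹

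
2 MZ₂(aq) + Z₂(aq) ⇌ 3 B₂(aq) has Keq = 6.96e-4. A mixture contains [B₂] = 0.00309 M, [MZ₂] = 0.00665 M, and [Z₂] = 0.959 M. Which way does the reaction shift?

neither direction; the system is at equilibrium

Q = [B₂]³ / ([MZ₂]²·[Z₂]) = (0.00309)³ / ((0.00665)²·(0.959)) = 6.96e-4
Q = 6.96e-4 = Keq, so the system is already at equilibrium.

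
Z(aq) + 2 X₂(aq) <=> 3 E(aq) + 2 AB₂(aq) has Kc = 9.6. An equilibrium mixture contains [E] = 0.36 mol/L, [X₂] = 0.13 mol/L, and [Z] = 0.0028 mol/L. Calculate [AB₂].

[AB₂] = 0.099 mol/L

At equilibrium, Kc = [E]³·[AB₂]² / ([Z]·[X₂]²) = 9.6.
(0.36)³·([AB₂])² / ((0.0028)·(0.13)²) = 9.6
[AB₂]² = 0.00974 ⇒ [AB₂] = 0.099 mol/L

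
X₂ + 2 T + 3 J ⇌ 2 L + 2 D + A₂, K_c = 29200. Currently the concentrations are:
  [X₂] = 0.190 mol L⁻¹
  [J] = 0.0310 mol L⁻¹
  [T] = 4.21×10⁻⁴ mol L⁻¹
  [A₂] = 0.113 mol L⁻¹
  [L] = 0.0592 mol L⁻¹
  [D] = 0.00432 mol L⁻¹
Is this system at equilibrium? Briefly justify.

no; Q < K, reaction proceeds forward

Q_c = [L]²·[D]²·[A₂] / ([X₂]·[T]²·[J]³) = (0.0592)²·(0.00432)²·(0.113) / ((0.190)·(4.21×10⁻⁴)²·(0.0310)³) = 7370
Q_c = 7370 < K_c = 29200: net forward reaction.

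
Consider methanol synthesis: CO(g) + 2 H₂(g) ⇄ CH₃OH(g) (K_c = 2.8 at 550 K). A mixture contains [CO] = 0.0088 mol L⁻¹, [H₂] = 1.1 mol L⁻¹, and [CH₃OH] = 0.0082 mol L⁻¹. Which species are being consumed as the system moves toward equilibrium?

Q_c = [CH₃OH] / ([CO]·[H₂]²) = (0.0082) / ((0.0088)·(1.1)²) = 0.77
Q_c = 0.77 < K_c = 2.8: net forward reaction.

CO, H₂ (reactants)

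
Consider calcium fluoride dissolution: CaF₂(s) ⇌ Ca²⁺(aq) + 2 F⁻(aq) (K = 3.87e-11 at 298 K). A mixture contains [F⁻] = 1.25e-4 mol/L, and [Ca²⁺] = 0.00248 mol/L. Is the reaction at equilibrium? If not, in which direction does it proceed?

no net change (already at equilibrium)

(CaF₂ is a pure solid — omitted from Q.)
Q = [Ca²⁺]·[F⁻]² = (0.00248)·(1.25e-4)² = 3.87e-11
Q = 3.87e-11 = K, so the system is already at equilibrium.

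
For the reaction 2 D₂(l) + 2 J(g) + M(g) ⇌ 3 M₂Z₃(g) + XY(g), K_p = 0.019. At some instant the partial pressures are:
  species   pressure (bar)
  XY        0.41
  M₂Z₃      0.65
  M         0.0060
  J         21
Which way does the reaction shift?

in the reverse direction

(D₂ is a pure liquid — omitted from Q_p.)
Q_p = P(M₂Z₃)³·P(XY) / (P(J)²·P(M)) = (0.65)³·(0.41) / ((21)²·(0.0060)) = 0.043
Q_p = 0.043 > K_p = 0.019, so the reverse reaction proceeds.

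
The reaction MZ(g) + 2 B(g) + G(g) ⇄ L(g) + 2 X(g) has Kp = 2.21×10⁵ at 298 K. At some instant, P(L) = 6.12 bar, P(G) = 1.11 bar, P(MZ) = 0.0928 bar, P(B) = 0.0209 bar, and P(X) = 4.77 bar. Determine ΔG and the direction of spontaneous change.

Qp = P(L)·P(X)² / (P(MZ)·P(B)²·P(G)) = (6.12)·(4.77)² / ((0.0928)·(0.0209)²·(1.11)) = 3.09×10⁶
ΔG = RT ln(Qp/Kp) = (8.314 J mol⁻¹ K⁻¹)(298 K) × ln(3.09×10⁶/2.21×10⁵)
   = (2.478 kJ/mol)(2.638) = 6.54 kJ/mol
ΔG > 0, so the forward reaction is non-spontaneous (proceeds in reverse).

ΔG = 6.54 kJ/mol; the forward reaction is non-spontaneous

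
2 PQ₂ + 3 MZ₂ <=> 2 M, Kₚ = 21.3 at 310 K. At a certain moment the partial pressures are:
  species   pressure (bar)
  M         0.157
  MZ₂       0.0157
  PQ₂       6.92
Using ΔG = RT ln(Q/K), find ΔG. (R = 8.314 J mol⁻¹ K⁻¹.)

Qₚ = P(M)² / (P(PQ₂)²·P(MZ₂)³) = (0.157)² / ((6.92)²·(0.0157)³) = 133
ΔG = RT ln(Qₚ/Kₚ) = (8.314 J mol⁻¹ K⁻¹)(310 K) × ln(133/21.3)
   = (2.577 kJ/mol)(1.832) = 4.72 kJ/mol
ΔG > 0, so the forward reaction is non-spontaneous (proceeds in reverse).

ΔG = 4.72 kJ/mol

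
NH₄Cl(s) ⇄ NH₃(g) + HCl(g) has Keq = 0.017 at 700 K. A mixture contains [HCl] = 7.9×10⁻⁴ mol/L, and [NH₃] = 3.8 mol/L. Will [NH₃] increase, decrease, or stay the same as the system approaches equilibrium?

(NH₄Cl is a pure solid — omitted from Q.)
Q = [NH₃]·[HCl] = (3.8)·(7.9×10⁻⁴) = 0.0030
Q = 0.0030 < Keq = 0.017: net forward reaction.
NH₃ is a product, so it increases.

increase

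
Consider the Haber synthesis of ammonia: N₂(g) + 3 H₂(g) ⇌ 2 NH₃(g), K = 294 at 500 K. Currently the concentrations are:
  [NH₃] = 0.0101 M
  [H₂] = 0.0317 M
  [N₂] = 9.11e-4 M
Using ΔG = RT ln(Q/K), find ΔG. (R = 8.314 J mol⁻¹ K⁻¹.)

ΔG = 10.3 kJ/mol

Q = [NH₃]² / ([N₂]·[H₂]³) = (0.0101)² / ((9.11e-4)·(0.0317)³) = 3520
ΔG = RT ln(Q/K) = (8.314 J mol⁻¹ K⁻¹)(500 K) × ln(3520/294)
   = (4.157 kJ/mol)(2.483) = 10.3 kJ/mol
ΔG > 0, so the forward reaction is non-spontaneous (proceeds in reverse).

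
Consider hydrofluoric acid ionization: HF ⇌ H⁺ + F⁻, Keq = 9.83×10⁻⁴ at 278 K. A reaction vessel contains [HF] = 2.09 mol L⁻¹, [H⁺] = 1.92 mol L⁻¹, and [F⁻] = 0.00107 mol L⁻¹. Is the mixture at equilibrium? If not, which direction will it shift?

yes, at equilibrium

Q = [H⁺]·[F⁻] / [HF] = (1.92)·(0.00107) / (2.09) = 9.83×10⁻⁴
Q = 9.83×10⁻⁴ = Keq; the system is at equilibrium.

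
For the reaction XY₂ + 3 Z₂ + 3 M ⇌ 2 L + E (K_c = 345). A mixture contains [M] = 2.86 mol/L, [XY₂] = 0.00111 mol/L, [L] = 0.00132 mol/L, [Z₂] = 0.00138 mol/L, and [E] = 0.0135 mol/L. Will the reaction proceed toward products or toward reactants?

no net change (already at equilibrium)

Q_c = [L]²·[E] / ([XY₂]·[Z₂]³·[M]³) = (0.00132)²·(0.0135) / ((0.00111)·(0.00138)³·(2.86)³) = 345
Q_c = 345 = K_c, so the system is already at equilibrium.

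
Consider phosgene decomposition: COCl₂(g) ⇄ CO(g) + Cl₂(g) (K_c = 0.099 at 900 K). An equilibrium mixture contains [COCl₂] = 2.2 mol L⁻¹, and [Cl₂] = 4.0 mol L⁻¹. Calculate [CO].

At equilibrium, K_c = [CO]·[Cl₂] / [COCl₂] = 0.099.
([CO])·(4.0) / (2.2) = 0.099
[CO] = 0.0545 = 0.054 mol L⁻¹

[CO] = 0.054 mol L⁻¹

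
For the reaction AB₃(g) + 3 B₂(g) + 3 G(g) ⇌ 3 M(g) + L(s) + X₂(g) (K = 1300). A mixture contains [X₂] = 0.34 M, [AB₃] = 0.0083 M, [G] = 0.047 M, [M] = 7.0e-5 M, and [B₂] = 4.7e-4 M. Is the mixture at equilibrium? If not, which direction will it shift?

yes, at equilibrium

(L is a pure solid — omitted from Q.)
Q = [M]³·[X₂] / ([AB₃]·[B₂]³·[G]³) = (7.0e-5)³·(0.34) / ((0.0083)·(4.7e-4)³·(0.047)³) = 1300
Q = 1300 = K; the system is at equilibrium.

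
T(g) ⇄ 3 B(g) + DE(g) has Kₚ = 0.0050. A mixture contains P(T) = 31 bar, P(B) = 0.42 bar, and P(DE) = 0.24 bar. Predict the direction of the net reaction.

to the right

Qₚ = P(B)³·P(DE) / P(T) = (0.42)³·(0.24) / (31) = 5.7×10⁻⁴
Qₚ = 5.7×10⁻⁴ < Kₚ = 0.0050, so the forward reaction proceeds.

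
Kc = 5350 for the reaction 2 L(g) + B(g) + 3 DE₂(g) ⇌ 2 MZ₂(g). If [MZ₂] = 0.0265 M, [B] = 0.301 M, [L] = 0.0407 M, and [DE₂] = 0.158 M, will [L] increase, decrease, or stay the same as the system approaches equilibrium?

decrease

Qc = [MZ₂]² / ([L]²·[B]·[DE₂]³) = (0.0265)² / ((0.0407)²·(0.301)·(0.158)³) = 357
Qc = 357 < Kc = 5350: net forward reaction.
L is a reactant, so it decreases.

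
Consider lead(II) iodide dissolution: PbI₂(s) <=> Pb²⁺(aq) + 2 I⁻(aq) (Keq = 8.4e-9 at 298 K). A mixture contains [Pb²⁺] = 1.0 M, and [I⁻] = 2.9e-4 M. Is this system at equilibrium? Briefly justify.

no; Q > K, reaction proceeds in reverse

(PbI₂ is a pure solid — omitted from Q.)
Q = [Pb²⁺]·[I⁻]² = (1.0)·(2.9e-4)² = 8.4e-8
Q = 8.4e-8 > Keq = 8.4e-9: net reverse reaction.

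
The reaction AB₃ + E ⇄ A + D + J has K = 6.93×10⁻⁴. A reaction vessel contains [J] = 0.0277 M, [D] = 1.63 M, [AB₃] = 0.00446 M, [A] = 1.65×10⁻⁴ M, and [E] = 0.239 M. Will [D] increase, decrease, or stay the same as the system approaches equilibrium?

Q = [A]·[D]·[J] / ([AB₃]·[E]) = (1.65×10⁻⁴)·(1.63)·(0.0277) / ((0.00446)·(0.239)) = 0.00699
Q = 0.00699 > K = 6.93×10⁻⁴: net reverse reaction.
D is a product, so it decreases.

decrease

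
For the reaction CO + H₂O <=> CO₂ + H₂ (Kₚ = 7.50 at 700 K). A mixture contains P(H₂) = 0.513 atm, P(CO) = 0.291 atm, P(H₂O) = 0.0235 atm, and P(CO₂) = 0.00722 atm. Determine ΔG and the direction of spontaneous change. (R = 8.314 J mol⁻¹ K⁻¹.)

Qₚ = P(CO₂)·P(H₂) / (P(CO)·P(H₂O)) = (0.00722)·(0.513) / ((0.291)·(0.0235)) = 0.542
ΔG = RT ln(Qₚ/Kₚ) = (8.314 J mol⁻¹ K⁻¹)(700 K) × ln(0.542/7.50)
   = (5.820 kJ/mol)(-2.627) = -15.3 kJ/mol
ΔG < 0, so the forward reaction is spontaneous (proceeds forward).

ΔG = -15.3 kJ/mol; the forward reaction is spontaneous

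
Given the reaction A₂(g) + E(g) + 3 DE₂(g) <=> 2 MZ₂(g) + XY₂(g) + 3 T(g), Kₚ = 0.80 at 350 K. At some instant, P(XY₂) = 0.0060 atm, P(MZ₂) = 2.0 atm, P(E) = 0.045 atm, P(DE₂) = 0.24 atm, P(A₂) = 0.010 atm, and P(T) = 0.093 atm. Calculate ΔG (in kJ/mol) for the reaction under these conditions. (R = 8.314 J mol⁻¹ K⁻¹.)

Qₚ = P(MZ₂)²·P(XY₂)·P(T)³ / (P(A₂)·P(E)·P(DE₂)³) = (2.0)²·(0.0060)·(0.093)³ / ((0.010)·(0.045)·(0.24)³) = 3.10
ΔG = RT ln(Qₚ/Kₚ) = (8.314 J mol⁻¹ K⁻¹)(350 K) × ln(3.10/0.80)
   = (2.910 kJ/mol)(1.355) = 3.94 kJ/mol
ΔG > 0, so the forward reaction is non-spontaneous (proceeds in reverse).

ΔG = 3.94 kJ/mol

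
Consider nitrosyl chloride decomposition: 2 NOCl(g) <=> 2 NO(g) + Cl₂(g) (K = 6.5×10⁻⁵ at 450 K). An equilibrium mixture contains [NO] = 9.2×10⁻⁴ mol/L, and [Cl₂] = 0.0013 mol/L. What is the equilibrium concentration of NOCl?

At equilibrium, K = [NO]²·[Cl₂] / [NOCl]² = 6.5×10⁻⁵.
(9.2×10⁻⁴)²·(0.0013) / ([NOCl])² = 6.5×10⁻⁵
[NOCl]² = 1.69×10⁻⁵ ⇒ [NOCl] = 0.0041 mol/L

[NOCl] = 0.0041 mol/L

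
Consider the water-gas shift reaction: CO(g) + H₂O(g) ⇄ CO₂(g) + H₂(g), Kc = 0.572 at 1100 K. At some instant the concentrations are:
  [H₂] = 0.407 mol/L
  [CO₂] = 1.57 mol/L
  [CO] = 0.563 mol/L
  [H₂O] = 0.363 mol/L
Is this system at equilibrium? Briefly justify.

Qc = [CO₂]·[H₂] / ([CO]·[H₂O]) = (1.57)·(0.407) / ((0.563)·(0.363)) = 3.13
Qc = 3.13 > Kc = 0.572: net reverse reaction.

no; Q > K, reaction proceeds in reverse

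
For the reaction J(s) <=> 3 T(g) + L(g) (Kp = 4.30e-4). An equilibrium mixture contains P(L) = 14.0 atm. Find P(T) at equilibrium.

(J is a pure solid — omitted from Kp.)
At equilibrium, Kp = P(T)³·P(L) = 4.30e-4.
(P(T))³·(14.0) = 4.30e-4
P(T)³ = 3.07e-5 ⇒ P(T) = 0.0313 atm

P(T) = 0.0313 atm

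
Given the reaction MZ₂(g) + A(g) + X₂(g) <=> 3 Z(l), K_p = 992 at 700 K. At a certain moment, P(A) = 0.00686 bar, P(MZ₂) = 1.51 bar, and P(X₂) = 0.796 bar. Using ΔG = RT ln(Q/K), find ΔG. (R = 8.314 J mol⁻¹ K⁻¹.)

(Z is a pure liquid — omitted from Q_p.)
Q_p = 1 / (P(MZ₂)·P(A)·P(X₂)) = 1 / ((1.51)·(0.00686)·(0.796)) = 121
ΔG = RT ln(Q_p/K_p) = (8.314 J mol⁻¹ K⁻¹)(700 K) × ln(121/992)
   = (5.820 kJ/mol)(-2.104) = -12.2 kJ/mol
ΔG < 0, so the forward reaction is spontaneous (proceeds forward).

ΔG = -12.2 kJ/mol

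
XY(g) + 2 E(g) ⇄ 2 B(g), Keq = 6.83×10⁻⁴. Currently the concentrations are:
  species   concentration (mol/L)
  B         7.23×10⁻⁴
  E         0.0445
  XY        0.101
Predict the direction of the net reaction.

to the left

Q = [B]² / ([XY]·[E]²) = (7.23×10⁻⁴)² / ((0.101)·(0.0445)²) = 0.00261
Q = 0.00261 > Keq = 6.83×10⁻⁴, so the reverse reaction proceeds.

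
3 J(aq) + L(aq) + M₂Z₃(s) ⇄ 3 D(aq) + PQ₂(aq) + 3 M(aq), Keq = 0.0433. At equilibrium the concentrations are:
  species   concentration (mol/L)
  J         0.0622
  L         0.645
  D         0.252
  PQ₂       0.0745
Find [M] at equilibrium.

[M] = 0.178 mol/L

(M₂Z₃ is a pure solid — omitted from Keq.)
At equilibrium, Keq = [D]³·[PQ₂]·[M]³ / ([J]³·[L]) = 0.0433.
(0.252)³·(0.0745)·([M])³ / ((0.0622)³·(0.645)) = 0.0433
[M]³ = 0.00564 ⇒ [M] = 0.178 mol/L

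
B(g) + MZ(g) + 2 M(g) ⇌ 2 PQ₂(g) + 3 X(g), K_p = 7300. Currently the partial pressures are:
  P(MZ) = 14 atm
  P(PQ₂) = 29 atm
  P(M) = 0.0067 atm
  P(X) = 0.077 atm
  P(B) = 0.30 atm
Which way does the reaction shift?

Q_p = P(PQ₂)²·P(X)³ / (P(B)·P(MZ)·P(M)²) = (29)²·(0.077)³ / ((0.30)·(14)·(0.0067)²) = 2000
Q_p = 2000 < K_p = 7300, so the forward reaction proceeds.

to the right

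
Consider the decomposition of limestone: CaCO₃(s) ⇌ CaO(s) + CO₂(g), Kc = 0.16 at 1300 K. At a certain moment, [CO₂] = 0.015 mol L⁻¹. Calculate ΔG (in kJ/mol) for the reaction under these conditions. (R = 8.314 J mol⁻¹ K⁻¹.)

ΔG = -25.6 kJ/mol

(CaCO₃, CaO are pure solids — omitted from Qc.)
Qc = [CO₂] = 0.0150
ΔG = RT ln(Qc/Kc) = (8.314 J mol⁻¹ K⁻¹)(1300 K) × ln(0.0150/0.16)
   = (10.81 kJ/mol)(-2.367) = -25.6 kJ/mol
ΔG < 0, so the forward reaction is spontaneous (proceeds forward).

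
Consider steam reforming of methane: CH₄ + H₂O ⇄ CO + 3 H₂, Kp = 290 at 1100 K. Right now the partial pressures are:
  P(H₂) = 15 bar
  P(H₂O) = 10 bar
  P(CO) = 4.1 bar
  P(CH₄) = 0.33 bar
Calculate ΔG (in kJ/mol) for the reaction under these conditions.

Qp = P(CO)·P(H₂)³ / (P(CH₄)·P(H₂O)) = (4.1)·(15)³ / ((0.33)·(10)) = 4190
ΔG = RT ln(Qp/Kp) = (8.314 J mol⁻¹ K⁻¹)(1100 K) × ln(4190/290)
   = (9.145 kJ/mol)(2.671) = 24.4 kJ/mol
ΔG > 0, so the forward reaction is non-spontaneous (proceeds in reverse).

ΔG = 24.4 kJ/mol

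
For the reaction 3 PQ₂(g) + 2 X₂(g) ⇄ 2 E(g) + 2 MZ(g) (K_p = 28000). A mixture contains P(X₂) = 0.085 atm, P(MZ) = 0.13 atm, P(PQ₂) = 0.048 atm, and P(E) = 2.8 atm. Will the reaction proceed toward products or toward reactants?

toward reactants

Q_p = P(E)²·P(MZ)² / (P(PQ₂)³·P(X₂)²) = (2.8)²·(0.13)² / ((0.048)³·(0.085)²) = 1.7×10⁵
Q_p = 1.7×10⁵ > K_p = 28000, so the reverse reaction proceeds.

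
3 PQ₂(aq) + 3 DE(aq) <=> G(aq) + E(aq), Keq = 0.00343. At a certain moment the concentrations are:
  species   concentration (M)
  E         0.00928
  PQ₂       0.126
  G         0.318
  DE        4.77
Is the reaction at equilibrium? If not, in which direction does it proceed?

to the left

Q = [G]·[E] / ([PQ₂]³·[DE]³) = (0.318)·(0.00928) / ((0.126)³·(4.77)³) = 0.0136
Q = 0.0136 > Keq = 0.00343, so the reverse reaction proceeds.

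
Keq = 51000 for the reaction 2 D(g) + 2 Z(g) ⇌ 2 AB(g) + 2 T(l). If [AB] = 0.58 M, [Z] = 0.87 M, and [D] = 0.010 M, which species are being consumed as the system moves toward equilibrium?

D, Z (reactants)

(T is a pure liquid — omitted from Q.)
Q = [AB]² / ([D]²·[Z]²) = (0.58)² / ((0.010)²·(0.87)²) = 4400
Q = 4400 < Keq = 51000: net forward reaction.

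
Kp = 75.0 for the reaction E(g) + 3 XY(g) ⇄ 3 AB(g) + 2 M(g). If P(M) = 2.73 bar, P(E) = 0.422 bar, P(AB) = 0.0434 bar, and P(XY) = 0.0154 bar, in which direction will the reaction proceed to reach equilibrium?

Qp = P(AB)³·P(M)² / (P(E)·P(XY)³) = (0.0434)³·(2.73)² / ((0.422)·(0.0154)³) = 395
Qp = 395 > Kp = 75.0, so the reverse reaction proceeds.

in the reverse direction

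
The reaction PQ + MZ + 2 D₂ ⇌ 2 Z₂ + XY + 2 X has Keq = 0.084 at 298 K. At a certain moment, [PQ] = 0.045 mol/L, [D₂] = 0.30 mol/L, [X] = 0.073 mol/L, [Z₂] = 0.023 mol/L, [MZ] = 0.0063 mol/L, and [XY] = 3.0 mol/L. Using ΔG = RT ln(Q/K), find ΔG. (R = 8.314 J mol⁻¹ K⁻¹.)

Q = [Z₂]²·[XY]·[X]² / ([PQ]·[MZ]·[D₂]²) = (0.023)²·(3.0)·(0.073)² / ((0.045)·(0.0063)·(0.30)²) = 0.331
ΔG = RT ln(Q/Keq) = (8.314 J mol⁻¹ K⁻¹)(298 K) × ln(0.331/0.084)
   = (2.478 kJ/mol)(1.371) = 3.40 kJ/mol
ΔG > 0, so the forward reaction is non-spontaneous (proceeds in reverse).

ΔG = 3.40 kJ/mol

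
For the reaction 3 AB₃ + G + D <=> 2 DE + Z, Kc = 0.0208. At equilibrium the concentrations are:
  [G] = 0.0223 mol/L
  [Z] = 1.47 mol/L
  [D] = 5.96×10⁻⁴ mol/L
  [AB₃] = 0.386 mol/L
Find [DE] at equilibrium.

At equilibrium, Kc = [DE]²·[Z] / ([AB₃]³·[G]·[D]) = 0.0208.
([DE])²·(1.47) / ((0.386)³·(0.0223)·(5.96×10⁻⁴)) = 0.0208
[DE]² = 1.08×10⁻⁸ ⇒ [DE] = 1.04×10⁻⁴ mol/L

[DE] = 1.04×10⁻⁴ mol/L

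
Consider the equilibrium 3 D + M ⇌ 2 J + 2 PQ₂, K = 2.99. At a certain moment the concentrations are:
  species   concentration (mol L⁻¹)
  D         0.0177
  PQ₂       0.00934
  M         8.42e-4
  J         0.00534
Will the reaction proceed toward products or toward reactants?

Q = [J]²·[PQ₂]² / ([D]³·[M]) = (0.00534)²·(0.00934)² / ((0.0177)³·(8.42e-4)) = 0.533
Q = 0.533 < K = 2.99, so the forward reaction proceeds.

toward products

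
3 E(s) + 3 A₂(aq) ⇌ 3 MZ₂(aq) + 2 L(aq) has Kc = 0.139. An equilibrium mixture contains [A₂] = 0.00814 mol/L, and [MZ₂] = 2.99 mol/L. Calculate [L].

(E is a pure solid — omitted from Kc.)
At equilibrium, Kc = [MZ₂]³·[L]² / [A₂]³ = 0.139.
(2.99)³·([L])² / (0.00814)³ = 0.139
[L]² = 2.80×10⁻⁹ ⇒ [L] = 5.30×10⁻⁵ mol/L

[L] = 5.30×10⁻⁵ mol/L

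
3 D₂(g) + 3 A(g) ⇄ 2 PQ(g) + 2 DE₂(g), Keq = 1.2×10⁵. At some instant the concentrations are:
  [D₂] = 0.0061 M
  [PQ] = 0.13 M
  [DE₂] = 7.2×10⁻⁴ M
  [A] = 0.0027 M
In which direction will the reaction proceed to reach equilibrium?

Q = [PQ]²·[DE₂]² / ([D₂]³·[A]³) = (0.13)²·(7.2×10⁻⁴)² / ((0.0061)³·(0.0027)³) = 2.0×10⁶
Q = 2.0×10⁶ > Keq = 1.2×10⁵, so the reverse reaction proceeds.

in the reverse direction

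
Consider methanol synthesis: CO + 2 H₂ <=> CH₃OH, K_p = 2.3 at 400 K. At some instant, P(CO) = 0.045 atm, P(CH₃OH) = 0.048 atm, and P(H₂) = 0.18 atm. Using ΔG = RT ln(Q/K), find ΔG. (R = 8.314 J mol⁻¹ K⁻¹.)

ΔG = 8.85 kJ/mol

Q_p = P(CH₃OH) / (P(CO)·P(H₂)²) = (0.048) / ((0.045)·(0.18)²) = 32.9
ΔG = RT ln(Q_p/K_p) = (8.314 J mol⁻¹ K⁻¹)(400 K) × ln(32.9/2.3)
   = (3.326 kJ/mol)(2.661) = 8.85 kJ/mol
ΔG > 0, so the forward reaction is non-spontaneous (proceeds in reverse).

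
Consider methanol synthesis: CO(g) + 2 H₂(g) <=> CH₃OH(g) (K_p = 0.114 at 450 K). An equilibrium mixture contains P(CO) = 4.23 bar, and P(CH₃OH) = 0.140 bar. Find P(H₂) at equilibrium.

P(H₂) = 0.539 bar

At equilibrium, K_p = P(CH₃OH) / (P(CO)·P(H₂)²) = 0.114.
(0.140) / ((4.23)·(P(H₂))²) = 0.114
P(H₂)² = 0.290 ⇒ P(H₂) = 0.539 bar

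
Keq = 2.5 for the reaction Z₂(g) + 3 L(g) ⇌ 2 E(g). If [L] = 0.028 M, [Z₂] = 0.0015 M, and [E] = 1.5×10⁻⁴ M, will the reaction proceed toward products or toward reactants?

forward (toward products)

Q = [E]² / ([Z₂]·[L]³) = (1.5×10⁻⁴)² / ((0.0015)·(0.028)³) = 0.68
Q = 0.68 < Keq = 2.5, so the forward reaction proceeds.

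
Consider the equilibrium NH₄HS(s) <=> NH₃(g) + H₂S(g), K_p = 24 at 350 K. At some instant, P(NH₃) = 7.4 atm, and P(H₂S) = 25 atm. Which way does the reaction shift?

(NH₄HS is a pure solid — omitted from Q_p.)
Q_p = P(NH₃)·P(H₂S) = (7.4)·(25) = 190
Q_p = 190 > K_p = 24, so the reverse reaction proceeds.

to the left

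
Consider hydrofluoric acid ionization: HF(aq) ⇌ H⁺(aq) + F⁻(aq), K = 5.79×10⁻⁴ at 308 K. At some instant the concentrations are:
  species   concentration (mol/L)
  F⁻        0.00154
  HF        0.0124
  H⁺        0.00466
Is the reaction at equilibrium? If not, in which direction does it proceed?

Q = [H⁺]·[F⁻] / [HF] = (0.00466)·(0.00154) / (0.0124) = 5.79×10⁻⁴
Q = 5.79×10⁻⁴ = K, so the system is already at equilibrium.

neither direction; the system is at equilibrium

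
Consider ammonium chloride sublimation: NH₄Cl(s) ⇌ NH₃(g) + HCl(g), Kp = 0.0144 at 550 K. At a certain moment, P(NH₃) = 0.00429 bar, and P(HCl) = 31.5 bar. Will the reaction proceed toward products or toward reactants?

(NH₄Cl is a pure solid — omitted from Qp.)
Qp = P(NH₃)·P(HCl) = (0.00429)·(31.5) = 0.135
Qp = 0.135 > Kp = 0.0144, so the reverse reaction proceeds.

toward reactants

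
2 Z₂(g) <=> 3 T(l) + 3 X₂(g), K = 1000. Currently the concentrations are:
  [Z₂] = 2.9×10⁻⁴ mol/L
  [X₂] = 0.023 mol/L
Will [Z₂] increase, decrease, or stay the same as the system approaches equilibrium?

decrease

(T is a pure liquid — omitted from Q.)
Q = [X₂]³ / [Z₂]² = (0.023)³ / (2.9×10⁻⁴)² = 140
Q = 140 < K = 1000: net forward reaction.
Z₂ is a reactant, so it decreases.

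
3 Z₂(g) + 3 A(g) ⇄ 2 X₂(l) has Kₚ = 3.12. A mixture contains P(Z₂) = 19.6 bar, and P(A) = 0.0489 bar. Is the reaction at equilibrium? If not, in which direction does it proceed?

(X₂ is a pure liquid — omitted from Qₚ.)
Qₚ = 1 / (P(Z₂)³·P(A)³) = 1 / ((19.6)³·(0.0489)³) = 1.14
Qₚ = 1.14 < Kₚ = 3.12, so the forward reaction proceeds.

toward products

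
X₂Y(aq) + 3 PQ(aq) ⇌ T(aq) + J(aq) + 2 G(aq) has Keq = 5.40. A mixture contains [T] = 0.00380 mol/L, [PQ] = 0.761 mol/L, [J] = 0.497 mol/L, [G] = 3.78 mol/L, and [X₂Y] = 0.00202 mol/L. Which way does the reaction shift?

in the reverse direction

Q = [T]·[J]·[G]² / ([X₂Y]·[PQ]³) = (0.00380)·(0.497)·(3.78)² / ((0.00202)·(0.761)³) = 30.3
Q = 30.3 > Keq = 5.40, so the reverse reaction proceeds.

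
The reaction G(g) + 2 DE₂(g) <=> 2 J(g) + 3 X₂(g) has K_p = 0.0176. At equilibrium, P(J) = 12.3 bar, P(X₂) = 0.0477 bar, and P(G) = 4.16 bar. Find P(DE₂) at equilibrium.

P(DE₂) = 0.474 bar

At equilibrium, K_p = P(J)²·P(X₂)³ / (P(G)·P(DE₂)²) = 0.0176.
(12.3)²·(0.0477)³ / ((4.16)·(P(DE₂))²) = 0.0176
P(DE₂)² = 0.224 ⇒ P(DE₂) = 0.474 bar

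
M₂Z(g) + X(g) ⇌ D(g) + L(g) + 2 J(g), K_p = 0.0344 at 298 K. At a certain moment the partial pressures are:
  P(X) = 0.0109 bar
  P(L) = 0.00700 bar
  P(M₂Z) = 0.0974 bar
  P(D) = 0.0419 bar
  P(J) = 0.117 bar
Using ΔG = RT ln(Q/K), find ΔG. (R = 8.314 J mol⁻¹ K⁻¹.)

ΔG = -5.47 kJ/mol

Q_p = P(D)·P(L)·P(J)² / (P(M₂Z)·P(X)) = (0.0419)·(0.00700)·(0.117)² / ((0.0974)·(0.0109)) = 0.00378
ΔG = RT ln(Q_p/K_p) = (8.314 J mol⁻¹ K⁻¹)(298 K) × ln(0.00378/0.0344)
   = (2.478 kJ/mol)(-2.208) = -5.47 kJ/mol
ΔG < 0, so the forward reaction is spontaneous (proceeds forward).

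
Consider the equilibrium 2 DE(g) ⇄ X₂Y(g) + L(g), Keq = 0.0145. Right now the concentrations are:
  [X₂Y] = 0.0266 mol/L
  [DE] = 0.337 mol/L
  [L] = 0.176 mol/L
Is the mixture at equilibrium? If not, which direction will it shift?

no; Q > K, reaction proceeds in reverse

Q = [X₂Y]·[L] / [DE]² = (0.0266)·(0.176) / (0.337)² = 0.0412
Q = 0.0412 > Keq = 0.0145: net reverse reaction.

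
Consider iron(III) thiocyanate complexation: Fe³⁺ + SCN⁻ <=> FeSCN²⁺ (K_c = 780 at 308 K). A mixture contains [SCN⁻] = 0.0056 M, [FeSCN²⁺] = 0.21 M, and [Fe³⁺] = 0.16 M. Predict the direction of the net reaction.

forward (toward products)

Q_c = [FeSCN²⁺] / ([Fe³⁺]·[SCN⁻]) = (0.21) / ((0.16)·(0.0056)) = 230
Q_c = 230 < K_c = 780, so the forward reaction proceeds.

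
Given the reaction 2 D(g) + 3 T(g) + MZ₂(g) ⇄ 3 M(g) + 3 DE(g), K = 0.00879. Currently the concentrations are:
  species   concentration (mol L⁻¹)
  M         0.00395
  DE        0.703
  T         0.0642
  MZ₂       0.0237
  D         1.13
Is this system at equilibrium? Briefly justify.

Q = [M]³·[DE]³ / ([D]²·[T]³·[MZ₂]) = (0.00395)³·(0.703)³ / ((1.13)²·(0.0642)³·(0.0237)) = 0.00267
Q = 0.00267 < K = 0.00879: net forward reaction.

no; Q < K, reaction proceeds forward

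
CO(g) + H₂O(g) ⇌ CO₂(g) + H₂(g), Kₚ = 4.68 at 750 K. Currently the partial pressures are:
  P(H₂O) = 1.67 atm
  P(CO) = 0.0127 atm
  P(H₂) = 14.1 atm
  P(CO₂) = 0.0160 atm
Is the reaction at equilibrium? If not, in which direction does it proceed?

Qₚ = P(CO₂)·P(H₂) / (P(CO)·P(H₂O)) = (0.0160)·(14.1) / ((0.0127)·(1.67)) = 10.6
Qₚ = 10.6 > Kₚ = 4.68, so the reverse reaction proceeds.

reverse (toward reactants)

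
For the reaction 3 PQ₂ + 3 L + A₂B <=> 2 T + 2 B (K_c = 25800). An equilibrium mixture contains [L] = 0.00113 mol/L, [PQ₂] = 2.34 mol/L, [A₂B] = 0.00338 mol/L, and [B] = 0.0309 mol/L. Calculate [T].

At equilibrium, K_c = [T]²·[B]² / ([PQ₂]³·[L]³·[A₂B]) = 25800.
([T])²·(0.0309)² / ((2.34)³·(0.00113)³·(0.00338)) = 25800
[T]² = 0.00169 ⇒ [T] = 0.0411 mol/L

[T] = 0.0411 mol/L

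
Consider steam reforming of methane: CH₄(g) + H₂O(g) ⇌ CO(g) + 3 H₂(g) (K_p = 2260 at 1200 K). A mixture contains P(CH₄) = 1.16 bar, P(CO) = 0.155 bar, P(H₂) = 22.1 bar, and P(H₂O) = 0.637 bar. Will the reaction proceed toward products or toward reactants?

Q_p = P(CO)·P(H₂)³ / (P(CH₄)·P(H₂O)) = (0.155)·(22.1)³ / ((1.16)·(0.637)) = 2260
Q_p = 2260 = K_p, so the system is already at equilibrium.

at equilibrium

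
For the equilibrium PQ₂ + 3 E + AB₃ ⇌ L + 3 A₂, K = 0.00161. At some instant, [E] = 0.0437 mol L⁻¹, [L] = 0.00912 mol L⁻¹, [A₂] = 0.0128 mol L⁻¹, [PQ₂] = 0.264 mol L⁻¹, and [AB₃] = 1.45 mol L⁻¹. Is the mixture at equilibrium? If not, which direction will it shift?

no; Q < K, reaction proceeds forward

Q = [L]·[A₂]³ / ([PQ₂]·[E]³·[AB₃]) = (0.00912)·(0.0128)³ / ((0.264)·(0.0437)³·(1.45)) = 5.99×10⁻⁴
Q = 5.99×10⁻⁴ < K = 0.00161: net forward reaction.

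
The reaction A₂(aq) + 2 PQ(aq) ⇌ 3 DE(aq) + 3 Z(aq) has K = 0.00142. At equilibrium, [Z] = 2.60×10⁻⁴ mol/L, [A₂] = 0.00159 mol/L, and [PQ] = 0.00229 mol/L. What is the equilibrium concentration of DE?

At equilibrium, K = [DE]³·[Z]³ / ([A₂]·[PQ]²) = 0.00142.
([DE])³·(2.60×10⁻⁴)³ / ((0.00159)·(0.00229)²) = 0.00142
[DE]³ = 0.674 ⇒ [DE] = 0.877 mol/L

[DE] = 0.877 mol/L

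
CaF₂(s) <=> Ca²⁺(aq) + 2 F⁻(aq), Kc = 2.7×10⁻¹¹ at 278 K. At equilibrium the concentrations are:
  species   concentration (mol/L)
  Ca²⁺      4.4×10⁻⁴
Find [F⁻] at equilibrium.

(CaF₂ is a pure solid — omitted from Kc.)
At equilibrium, Kc = [Ca²⁺]·[F⁻]² = 2.7×10⁻¹¹.
(4.4×10⁻⁴)·([F⁻])² = 2.7×10⁻¹¹
[F⁻]² = 6.14×10⁻⁸ ⇒ [F⁻] = 2.5×10⁻⁴ mol/L

[F⁻] = 2.5×10⁻⁴ mol/L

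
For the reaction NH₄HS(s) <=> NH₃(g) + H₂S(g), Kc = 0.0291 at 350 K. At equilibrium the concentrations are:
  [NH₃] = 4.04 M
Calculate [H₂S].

[H₂S] = 0.00720 M

(NH₄HS is a pure solid — omitted from Kc.)
At equilibrium, Kc = [NH₃]·[H₂S] = 0.0291.
(4.04)·([H₂S]) = 0.0291
[H₂S] = 0.00720 M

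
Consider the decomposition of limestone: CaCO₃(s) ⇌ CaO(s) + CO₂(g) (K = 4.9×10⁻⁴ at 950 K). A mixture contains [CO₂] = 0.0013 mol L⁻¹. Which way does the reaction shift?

reverse (toward reactants)

(CaCO₃, CaO are pure solids — omitted from Q.)
Q = [CO₂] = 0.0013
Q = 0.0013 > K = 4.9×10⁻⁴, so the reverse reaction proceeds.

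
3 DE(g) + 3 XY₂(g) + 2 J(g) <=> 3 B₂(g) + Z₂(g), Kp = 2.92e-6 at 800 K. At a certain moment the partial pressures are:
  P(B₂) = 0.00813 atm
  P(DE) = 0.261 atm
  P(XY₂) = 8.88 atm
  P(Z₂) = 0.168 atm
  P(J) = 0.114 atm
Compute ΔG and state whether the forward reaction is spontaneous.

ΔG = -11.0 kJ/mol; the forward reaction is spontaneous

Qp = P(B₂)³·P(Z₂) / (P(DE)³·P(XY₂)³·P(J)²) = (0.00813)³·(0.168) / ((0.261)³·(8.88)³·(0.114)²) = 5.58e-7
ΔG = RT ln(Qp/Kp) = (8.314 J mol⁻¹ K⁻¹)(800 K) × ln(5.58e-7/2.92e-6)
   = (6.651 kJ/mol)(-1.655) = -11.0 kJ/mol
ΔG < 0, so the forward reaction is spontaneous (proceeds forward).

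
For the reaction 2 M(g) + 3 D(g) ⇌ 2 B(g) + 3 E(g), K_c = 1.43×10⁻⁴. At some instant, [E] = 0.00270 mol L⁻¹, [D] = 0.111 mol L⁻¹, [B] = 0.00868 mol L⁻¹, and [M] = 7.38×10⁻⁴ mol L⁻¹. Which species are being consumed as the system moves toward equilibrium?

Q_c = [B]²·[E]³ / ([M]²·[D]³) = (0.00868)²·(0.00270)³ / ((7.38×10⁻⁴)²·(0.111)³) = 0.00199
Q_c = 0.00199 > K_c = 1.43×10⁻⁴: net reverse reaction.

B, E (products)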